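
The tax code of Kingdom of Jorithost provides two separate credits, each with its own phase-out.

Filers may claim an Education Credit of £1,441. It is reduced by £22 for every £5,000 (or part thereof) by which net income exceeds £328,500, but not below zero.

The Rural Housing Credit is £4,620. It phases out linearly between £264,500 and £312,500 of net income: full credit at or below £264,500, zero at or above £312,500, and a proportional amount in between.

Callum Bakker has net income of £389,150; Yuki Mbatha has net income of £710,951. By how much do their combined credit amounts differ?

Callum (£389,150): Education Credit: income exceeds £328,500 by £60,650, which is 13 full-or-partial £5,000 increments; reduction = 13 × £22 = £286, leaving £1,155. Rural Housing Credit: £389,150 is at or above £312,500, so the credit is £0. total £1,155 + £0 = £1,155
Yuki (£710,951): Education Credit: income exceeds £328,500 by £382,451 → 77 increments × £22 = £1,694 ≥ base, so the credit is £0. Rural Housing Credit: £710,951 is at or above £312,500, so the credit is £0. total £0 + £0 = £0
Difference: |£1,155 − £0| = £1,155.

£1,155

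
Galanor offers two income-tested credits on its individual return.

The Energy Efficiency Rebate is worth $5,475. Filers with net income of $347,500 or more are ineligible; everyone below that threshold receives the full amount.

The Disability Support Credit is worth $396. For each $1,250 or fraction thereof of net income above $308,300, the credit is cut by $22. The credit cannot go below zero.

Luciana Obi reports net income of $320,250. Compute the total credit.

$5,651

Energy Efficiency Rebate: $320,250 is below the $347,500 cutoff, so the full $5,475 applies.
Disability Support Credit: income exceeds $308,300 by $11,950, which is 10 full-or-partial $1,250 increments; reduction = 10 × $22 = $220, leaving $176.
Total: $5,475 + $176 = $5,651.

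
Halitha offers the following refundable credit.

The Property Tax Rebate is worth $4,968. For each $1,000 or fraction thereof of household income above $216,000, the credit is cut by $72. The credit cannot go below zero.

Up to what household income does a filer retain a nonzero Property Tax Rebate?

After 68 increments the reduction is 68 × $72 = $4,896, leaving $72; one more increment wipes it out. Increment 68 ends at excess 68 × $1,000 = $68,000, so the highest qualifying income is $216,000 + $68,000 = $284,000.

$284,000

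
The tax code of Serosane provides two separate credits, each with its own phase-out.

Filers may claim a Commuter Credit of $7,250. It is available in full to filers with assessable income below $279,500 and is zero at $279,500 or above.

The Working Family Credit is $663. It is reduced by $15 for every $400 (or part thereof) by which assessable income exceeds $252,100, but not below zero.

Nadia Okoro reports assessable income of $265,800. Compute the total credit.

$7,388

Commuter Credit: $265,800 is below the $279,500 cutoff, so the full $7,250 applies.
Working Family Credit: income exceeds $252,100 by $13,700, which is 35 full-or-partial $400 increments; reduction = 35 × $15 = $525, leaving $138.
Total: $7,250 + $138 = $7,388.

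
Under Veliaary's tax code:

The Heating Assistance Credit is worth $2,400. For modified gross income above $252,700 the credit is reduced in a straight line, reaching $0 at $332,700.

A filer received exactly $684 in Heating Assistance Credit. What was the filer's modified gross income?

$309,900

$684 is 684/2,400 of the full $2,400, so 1,716/2,400 of the $80,000 range has been used: income = $252,700 + $80,000 × 1,716/2,400 = $309,900.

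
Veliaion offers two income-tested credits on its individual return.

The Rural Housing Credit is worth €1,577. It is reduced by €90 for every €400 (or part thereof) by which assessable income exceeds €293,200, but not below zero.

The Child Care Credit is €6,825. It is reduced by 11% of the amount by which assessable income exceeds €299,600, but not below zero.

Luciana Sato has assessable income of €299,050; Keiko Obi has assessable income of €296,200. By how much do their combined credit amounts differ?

Luciana (€299,050): Rural Housing Credit: income exceeds €293,200 by €5,850, which is 15 full-or-partial €400 increments; reduction = 15 × €90 = €1,350, leaving €227. Child Care Credit: €299,050 is at or below the €299,600 threshold, so the full €6,825 applies. total €227 + €6,825 = €7,052
Keiko (€296,200): Rural Housing Credit: income exceeds €293,200 by €3,000, which is 8 full-or-partial €400 increments; reduction = 8 × €90 = €720, leaving €857. Child Care Credit: €296,200 is at or below the €299,600 threshold, so the full €6,825 applies. total €857 + €6,825 = €7,682
Difference: |€7,052 − €7,682| = €630.

€630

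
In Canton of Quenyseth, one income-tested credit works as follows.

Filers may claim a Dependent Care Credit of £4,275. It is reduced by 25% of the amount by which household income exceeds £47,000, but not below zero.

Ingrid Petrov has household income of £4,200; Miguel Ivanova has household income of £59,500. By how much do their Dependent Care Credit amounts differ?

£3,125

Ingrid (£4,200): Dependent Care Credit: £4,200 is at or below the £47,000 threshold, so the full £4,275 applies.
Miguel (£59,500): Dependent Care Credit: 25% of the £12,500 excess over £47,000 is £3,125; credit = £4,275 − £3,125 = £1,150.
Difference: |£4,275 − £1,150| = £3,125.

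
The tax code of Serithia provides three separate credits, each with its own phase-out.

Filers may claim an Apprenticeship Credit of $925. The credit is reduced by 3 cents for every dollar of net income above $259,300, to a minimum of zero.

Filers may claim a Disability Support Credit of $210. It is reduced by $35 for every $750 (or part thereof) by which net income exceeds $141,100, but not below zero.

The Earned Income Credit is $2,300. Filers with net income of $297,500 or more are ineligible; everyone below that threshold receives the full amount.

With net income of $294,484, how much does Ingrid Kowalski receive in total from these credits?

$2,300

Apprenticeship Credit: 3% of the $35,184 excess over $259,300 is $1,055.52 ≥ base, so the credit is $0.
Disability Support Credit: income exceeds $141,100 by $153,384 → 205 increments × $35 = $7,175 ≥ base, so the credit is $0.
Earned Income Credit: $294,484 is below the $297,500 cutoff, so the full $2,300 applies.
Total: $0 + $0 + $2,300 = $2,300.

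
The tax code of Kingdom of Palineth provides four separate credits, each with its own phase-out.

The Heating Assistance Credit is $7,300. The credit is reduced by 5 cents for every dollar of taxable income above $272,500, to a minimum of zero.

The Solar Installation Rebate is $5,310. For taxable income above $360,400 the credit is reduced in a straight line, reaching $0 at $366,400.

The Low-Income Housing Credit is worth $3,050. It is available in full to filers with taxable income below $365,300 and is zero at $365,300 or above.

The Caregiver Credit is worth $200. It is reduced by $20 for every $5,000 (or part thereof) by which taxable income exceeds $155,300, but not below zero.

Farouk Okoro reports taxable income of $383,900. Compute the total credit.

$1,730

Heating Assistance Credit: 5% of the $111,400 excess over $272,500 is $5,570; credit = $7,300 − $5,570 = $1,730.
Solar Installation Rebate: $383,900 is at or above $366,400, so the credit is $0.
Low-Income Housing Credit: $383,900 meets or exceeds the $365,300 cutoff, so the credit is $0.
Caregiver Credit: income exceeds $155,300 by $228,600 → 46 increments × $20 = $920 ≥ base, so the credit is $0.
Total: $1,730 + $0 + $0 + $0 = $1,730.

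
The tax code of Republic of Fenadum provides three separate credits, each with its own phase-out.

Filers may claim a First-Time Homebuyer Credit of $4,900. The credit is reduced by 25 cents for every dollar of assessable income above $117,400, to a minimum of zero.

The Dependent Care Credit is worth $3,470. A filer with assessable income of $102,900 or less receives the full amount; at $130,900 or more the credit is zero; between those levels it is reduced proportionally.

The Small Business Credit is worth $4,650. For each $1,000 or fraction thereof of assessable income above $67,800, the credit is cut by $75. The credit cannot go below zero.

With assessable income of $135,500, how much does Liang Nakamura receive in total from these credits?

$375

First-Time Homebuyer Credit: 25% of the $18,100 excess over $117,400 is $4,525; credit = $4,900 − $4,525 = $375.
Dependent Care Credit: $135,500 is at or above $130,900, so the credit is $0.
Small Business Credit: income exceeds $67,800 by $67,700 → 68 increments × $75 = $5,100 ≥ base, so the credit is $0.
Total: $375 + $0 + $0 = $375.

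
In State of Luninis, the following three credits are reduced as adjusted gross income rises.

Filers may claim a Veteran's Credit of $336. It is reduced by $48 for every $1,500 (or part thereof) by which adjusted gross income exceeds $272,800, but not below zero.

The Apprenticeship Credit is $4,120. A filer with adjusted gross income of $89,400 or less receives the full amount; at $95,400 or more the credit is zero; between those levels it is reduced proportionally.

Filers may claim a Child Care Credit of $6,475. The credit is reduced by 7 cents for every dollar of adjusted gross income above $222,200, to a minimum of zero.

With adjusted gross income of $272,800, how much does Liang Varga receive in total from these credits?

Veteran's Credit: $272,800 is at or below the $272,800 threshold, so the full $336 applies.
Apprenticeship Credit: $272,800 is at or above $95,400, so the credit is $0.
Child Care Credit: 7% of the $50,600 excess over $222,200 is $3,542; credit = $6,475 − $3,542 = $2,933.
Total: $336 + $0 + $2,933 = $3,269.

$3,269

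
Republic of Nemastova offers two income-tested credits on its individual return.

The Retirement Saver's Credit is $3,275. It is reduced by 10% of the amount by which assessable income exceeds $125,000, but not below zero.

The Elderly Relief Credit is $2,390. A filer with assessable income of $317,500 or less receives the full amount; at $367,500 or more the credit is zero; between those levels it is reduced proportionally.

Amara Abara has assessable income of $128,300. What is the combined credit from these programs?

Retirement Saver's Credit: 10% of the $3,300 excess over $125,000 is $330; credit = $3,275 − $330 = $2,945.
Elderly Relief Credit: $128,300 is at or below the $317,500 threshold, so the full $2,390 applies.
Total: $2,945 + $2,390 = $5,335.

$5,335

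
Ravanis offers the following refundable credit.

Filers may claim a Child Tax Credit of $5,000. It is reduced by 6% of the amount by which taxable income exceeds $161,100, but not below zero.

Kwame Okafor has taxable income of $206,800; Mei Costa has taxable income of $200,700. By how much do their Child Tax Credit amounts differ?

Kwame ($206,800): Child Tax Credit: 6% of the $45,700 excess over $161,100 is $2,742; credit = $5,000 − $2,742 = $2,258.
Mei ($200,700): Child Tax Credit: 6% of the $39,600 excess over $161,100 is $2,376; credit = $5,000 − $2,376 = $2,624.
Difference: |$2,258 − $2,624| = $366.

$366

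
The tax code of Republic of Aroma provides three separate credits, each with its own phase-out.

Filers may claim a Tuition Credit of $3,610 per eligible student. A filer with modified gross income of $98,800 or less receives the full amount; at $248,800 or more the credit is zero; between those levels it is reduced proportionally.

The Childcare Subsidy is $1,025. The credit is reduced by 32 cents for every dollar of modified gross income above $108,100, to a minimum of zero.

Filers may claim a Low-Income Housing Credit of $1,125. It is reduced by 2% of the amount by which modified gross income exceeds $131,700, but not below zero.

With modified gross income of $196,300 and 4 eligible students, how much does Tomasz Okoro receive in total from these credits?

$5,054

Tuition Credit: base = 4 × $3,610 = $14,440. $196,300 is $97,500 into a $150,000 phase-out range, leaving 52,500/150,000 of the credit: $14,440 × 52,500/150,000 = $5,054.
Childcare Subsidy: 32% of the $88,200 excess over $108,100 is $28,224 ≥ base, so the credit is $0.
Low-Income Housing Credit: 2% of the $64,600 excess over $131,700 is $1,292 ≥ base, so the credit is $0.
Total: $5,054 + $0 + $0 = $5,054.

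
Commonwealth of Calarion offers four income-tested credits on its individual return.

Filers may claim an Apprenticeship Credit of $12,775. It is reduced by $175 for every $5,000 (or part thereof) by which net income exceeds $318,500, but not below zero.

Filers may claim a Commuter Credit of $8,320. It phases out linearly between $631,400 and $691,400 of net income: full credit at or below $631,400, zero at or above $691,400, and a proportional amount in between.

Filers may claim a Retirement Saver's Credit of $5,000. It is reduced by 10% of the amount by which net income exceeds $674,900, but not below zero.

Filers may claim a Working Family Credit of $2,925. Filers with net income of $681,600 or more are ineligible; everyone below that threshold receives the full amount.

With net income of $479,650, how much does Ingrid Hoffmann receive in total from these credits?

$23,245

Apprenticeship Credit: income exceeds $318,500 by $161,150, which is 33 full-or-partial $5,000 increments; reduction = 33 × $175 = $5,775, leaving $7,000.
Commuter Credit: $479,650 is at or below the $631,400 threshold, so the full $8,320 applies.
Retirement Saver's Credit: $479,650 is at or below the $674,900 threshold, so the full $5,000 applies.
Working Family Credit: $479,650 is below the $681,600 cutoff, so the full $2,925 applies.
Total: $7,000 + $8,320 + $5,000 + $2,925 = $23,245.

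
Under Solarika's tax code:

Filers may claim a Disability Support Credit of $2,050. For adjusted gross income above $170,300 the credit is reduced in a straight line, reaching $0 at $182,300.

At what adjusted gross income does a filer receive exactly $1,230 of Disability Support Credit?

$175,100

$1,230 is 1,230/2,050 of the full $2,050, so 820/2,050 of the $12,000 range has been used: income = $170,300 + $12,000 × 820/2,050 = $175,100.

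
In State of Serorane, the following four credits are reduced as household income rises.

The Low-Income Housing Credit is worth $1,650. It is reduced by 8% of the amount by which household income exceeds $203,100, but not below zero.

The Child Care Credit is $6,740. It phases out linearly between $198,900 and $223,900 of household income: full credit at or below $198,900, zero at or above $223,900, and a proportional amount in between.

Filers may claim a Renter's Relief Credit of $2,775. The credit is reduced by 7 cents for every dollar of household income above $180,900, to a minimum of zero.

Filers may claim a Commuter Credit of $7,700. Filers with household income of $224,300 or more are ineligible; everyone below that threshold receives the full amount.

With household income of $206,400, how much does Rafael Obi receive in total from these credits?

$14,794

Low-Income Housing Credit: 8% of the $3,300 excess over $203,100 is $264; credit = $1,650 − $264 = $1,386.
Child Care Credit: $206,400 is $7,500 into a $25,000 phase-out range, leaving 17,500/25,000 of the credit: $6,740 × 17,500/25,000 = $4,718.
Renter's Relief Credit: 7% of the $25,500 excess over $180,900 is $1,785; credit = $2,775 − $1,785 = $990.
Commuter Credit: $206,400 is below the $224,300 cutoff, so the full $7,700 applies.
Total: $1,386 + $4,718 + $990 + $7,700 = $14,794.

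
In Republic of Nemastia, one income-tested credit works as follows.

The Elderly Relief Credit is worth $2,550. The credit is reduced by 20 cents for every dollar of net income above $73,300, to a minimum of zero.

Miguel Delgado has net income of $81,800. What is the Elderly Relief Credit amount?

Elderly Relief Credit: 20% of the $8,500 excess over $73,300 is $1,700; credit = $2,550 − $1,700 = $850.

$850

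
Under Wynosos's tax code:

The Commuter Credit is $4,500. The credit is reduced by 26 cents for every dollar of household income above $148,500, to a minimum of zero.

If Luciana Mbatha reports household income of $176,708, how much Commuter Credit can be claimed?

Commuter Credit: 26% of the $28,208 excess over $148,500 is $7,334.08 ≥ base, so the credit is $0.

$0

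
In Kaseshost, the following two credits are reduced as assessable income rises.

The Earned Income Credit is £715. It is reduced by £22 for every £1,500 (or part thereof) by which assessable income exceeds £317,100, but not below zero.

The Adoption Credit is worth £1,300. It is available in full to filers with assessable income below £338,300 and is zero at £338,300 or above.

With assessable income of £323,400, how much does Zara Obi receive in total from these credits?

£1,905

Earned Income Credit: income exceeds £317,100 by £6,300, which is 5 full-or-partial £1,500 increments; reduction = 5 × £22 = £110, leaving £605.
Adoption Credit: £323,400 is below the £338,300 cutoff, so the full £1,300 applies.
Total: £605 + £1,300 = £1,905.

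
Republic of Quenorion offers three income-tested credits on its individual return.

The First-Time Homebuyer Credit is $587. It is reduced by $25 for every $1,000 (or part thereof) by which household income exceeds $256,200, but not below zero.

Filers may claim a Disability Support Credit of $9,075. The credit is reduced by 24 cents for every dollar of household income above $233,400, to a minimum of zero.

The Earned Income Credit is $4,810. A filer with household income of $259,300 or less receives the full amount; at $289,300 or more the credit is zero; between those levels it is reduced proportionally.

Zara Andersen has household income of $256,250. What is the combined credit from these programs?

First-Time Homebuyer Credit: income exceeds $256,200 by $50, which is 1 full-or-partial $1,000 increment; reduction = 1 × $25 = $25, leaving $562.
Disability Support Credit: 24% of the $22,850 excess over $233,400 is $5,484; credit = $9,075 − $5,484 = $3,591.
Earned Income Credit: $256,250 is at or below the $259,300 threshold, so the full $4,810 applies.
Total: $562 + $3,591 + $4,810 = $8,963.

$8,963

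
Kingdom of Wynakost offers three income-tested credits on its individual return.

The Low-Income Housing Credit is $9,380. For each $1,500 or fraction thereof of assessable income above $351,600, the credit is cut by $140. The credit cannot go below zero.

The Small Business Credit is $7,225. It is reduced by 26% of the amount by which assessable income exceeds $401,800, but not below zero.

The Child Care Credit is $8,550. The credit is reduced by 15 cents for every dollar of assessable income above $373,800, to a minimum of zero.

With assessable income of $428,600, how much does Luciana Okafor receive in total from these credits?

$2,687

Low-Income Housing Credit: income exceeds $351,600 by $77,000, which is 52 full-or-partial $1,500 increments; reduction = 52 × $140 = $7,280, leaving $2,100.
Small Business Credit: 26% of the $26,800 excess over $401,800 is $6,968; credit = $7,225 − $6,968 = $257.
Child Care Credit: 15% of the $54,800 excess over $373,800 is $8,220; credit = $8,550 − $8,220 = $330.
Total: $2,100 + $257 + $330 = $2,687.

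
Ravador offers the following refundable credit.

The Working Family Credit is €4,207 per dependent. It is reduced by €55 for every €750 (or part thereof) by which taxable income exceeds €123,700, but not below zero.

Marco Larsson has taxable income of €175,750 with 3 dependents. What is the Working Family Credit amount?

€8,771

Working Family Credit: base = 3 × €4,207 = €12,621. income exceeds €123,700 by €52,050, which is 70 full-or-partial €750 increments; reduction = 70 × €55 = €3,850, leaving €8,771.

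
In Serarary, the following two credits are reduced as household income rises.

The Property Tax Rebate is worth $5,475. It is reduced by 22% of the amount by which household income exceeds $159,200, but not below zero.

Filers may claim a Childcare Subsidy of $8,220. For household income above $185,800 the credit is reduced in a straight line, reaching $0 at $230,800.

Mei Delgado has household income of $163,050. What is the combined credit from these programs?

$12,848

Property Tax Rebate: 22% of the $3,850 excess over $159,200 is $847; credit = $5,475 − $847 = $4,628.
Childcare Subsidy: $163,050 is at or below the $185,800 threshold, so the full $8,220 applies.
Total: $4,628 + $8,220 = $12,848.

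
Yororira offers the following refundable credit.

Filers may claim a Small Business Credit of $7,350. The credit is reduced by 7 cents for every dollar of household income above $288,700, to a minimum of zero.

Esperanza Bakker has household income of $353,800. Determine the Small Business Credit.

Small Business Credit: 7% of the $65,100 excess over $288,700 is $4,557; credit = $7,350 − $4,557 = $2,793.

$2,793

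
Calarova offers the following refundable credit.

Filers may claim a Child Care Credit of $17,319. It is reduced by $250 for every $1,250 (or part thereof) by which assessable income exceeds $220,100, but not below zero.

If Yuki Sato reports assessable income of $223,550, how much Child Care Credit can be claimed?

Child Care Credit: income exceeds $220,100 by $3,450, which is 3 full-or-partial $1,250 increments; reduction = 3 × $250 = $750, leaving $16,569.

$16,569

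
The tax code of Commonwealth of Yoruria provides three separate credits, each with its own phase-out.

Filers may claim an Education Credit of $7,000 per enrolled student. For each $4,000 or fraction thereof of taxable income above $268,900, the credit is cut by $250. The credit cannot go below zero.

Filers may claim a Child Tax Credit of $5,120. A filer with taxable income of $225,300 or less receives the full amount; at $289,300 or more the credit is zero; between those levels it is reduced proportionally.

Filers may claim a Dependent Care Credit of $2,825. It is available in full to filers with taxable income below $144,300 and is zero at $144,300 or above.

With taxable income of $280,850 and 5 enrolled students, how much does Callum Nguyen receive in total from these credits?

Education Credit: base = 5 × $7,000 = $35,000. income exceeds $268,900 by $11,950, which is 3 full-or-partial $4,000 increments; reduction = 3 × $250 = $750, leaving $34,250.
Child Tax Credit: $280,850 is $55,550 into a $64,000 phase-out range, leaving 8,450/64,000 of the credit: $5,120 × 8,450/64,000 = $676.
Dependent Care Credit: $280,850 meets or exceeds the $144,300 cutoff, so the credit is $0.
Total: $34,250 + $676 + $0 = $34,926.

$34,926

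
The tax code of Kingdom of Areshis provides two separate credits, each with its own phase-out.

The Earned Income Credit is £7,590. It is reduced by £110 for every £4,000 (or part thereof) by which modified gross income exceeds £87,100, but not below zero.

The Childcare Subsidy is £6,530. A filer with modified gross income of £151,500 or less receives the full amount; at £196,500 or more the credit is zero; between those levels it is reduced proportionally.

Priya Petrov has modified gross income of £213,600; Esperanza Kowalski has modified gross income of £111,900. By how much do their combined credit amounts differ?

£9,280

Priya (£213,600): Earned Income Credit: income exceeds £87,100 by £126,500, which is 32 full-or-partial £4,000 increments; reduction = 32 × £110 = £3,520, leaving £4,070. Childcare Subsidy: £213,600 is at or above £196,500, so the credit is £0. total £4,070 + £0 = £4,070
Esperanza (£111,900): Earned Income Credit: income exceeds £87,100 by £24,800, which is 7 full-or-partial £4,000 increments; reduction = 7 × £110 = £770, leaving £6,820. Childcare Subsidy: £111,900 is at or below the £151,500 threshold, so the full £6,530 applies. total £6,820 + £6,530 = £13,350
Difference: |£4,070 − £13,350| = £9,280.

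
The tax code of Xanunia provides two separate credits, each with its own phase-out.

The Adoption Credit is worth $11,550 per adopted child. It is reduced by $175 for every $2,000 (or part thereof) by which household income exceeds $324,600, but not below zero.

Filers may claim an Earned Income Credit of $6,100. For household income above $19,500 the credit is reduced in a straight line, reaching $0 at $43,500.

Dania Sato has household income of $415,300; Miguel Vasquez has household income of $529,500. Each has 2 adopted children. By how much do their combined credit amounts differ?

Dania ($415,300): Adoption Credit: base = 2 × $11,550 = $23,100. income exceeds $324,600 by $90,700, which is 46 full-or-partial $2,000 increments; reduction = 46 × $175 = $8,050, leaving $15,050. Earned Income Credit: $415,300 is at or above $43,500, so the credit is $0. total $15,050 + $0 = $15,050
Miguel ($529,500): Adoption Credit: base = 2 × $11,550 = $23,100. income exceeds $324,600 by $204,900, which is 103 full-or-partial $2,000 increments; reduction = 103 × $175 = $18,025, leaving $5,075. Earned Income Credit: $529,500 is at or above $43,500, so the credit is $0. total $5,075 + $0 = $5,075
Difference: |$15,050 − $5,075| = $9,975.

$9,975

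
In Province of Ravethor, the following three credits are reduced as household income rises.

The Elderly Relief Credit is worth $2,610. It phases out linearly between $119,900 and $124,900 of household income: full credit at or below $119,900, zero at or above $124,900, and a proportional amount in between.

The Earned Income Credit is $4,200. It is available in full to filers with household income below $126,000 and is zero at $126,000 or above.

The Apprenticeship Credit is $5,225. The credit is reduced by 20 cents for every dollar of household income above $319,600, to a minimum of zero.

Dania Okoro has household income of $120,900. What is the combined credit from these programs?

$11,513

Elderly Relief Credit: $120,900 is $1,000 into a $5,000 phase-out range, leaving 4,000/5,000 of the credit: $2,610 × 4,000/5,000 = $2,088.
Earned Income Credit: $120,900 is below the $126,000 cutoff, so the full $4,200 applies.
Apprenticeship Credit: $120,900 is at or below the $319,600 threshold, so the full $5,225 applies.
Total: $2,088 + $4,200 + $5,225 = $11,513.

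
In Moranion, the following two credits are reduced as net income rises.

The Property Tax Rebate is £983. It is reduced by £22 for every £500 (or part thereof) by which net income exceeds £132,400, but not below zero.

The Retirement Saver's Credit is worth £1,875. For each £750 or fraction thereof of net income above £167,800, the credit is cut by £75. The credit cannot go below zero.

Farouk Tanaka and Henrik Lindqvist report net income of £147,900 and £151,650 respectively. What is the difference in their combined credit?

Farouk (£147,900): Property Tax Rebate: income exceeds £132,400 by £15,500, which is 31 full-or-partial £500 increments; reduction = 31 × £22 = £682, leaving £301. Retirement Saver's Credit: £147,900 is at or below the £167,800 threshold, so the full £1,875 applies. total £301 + £1,875 = £2,176
Henrik (£151,650): Property Tax Rebate: income exceeds £132,400 by £19,250, which is 39 full-or-partial £500 increments; reduction = 39 × £22 = £858, leaving £125. Retirement Saver's Credit: £151,650 is at or below the £167,800 threshold, so the full £1,875 applies. total £125 + £1,875 = £2,000
Difference: |£2,176 − £2,000| = £176.

£176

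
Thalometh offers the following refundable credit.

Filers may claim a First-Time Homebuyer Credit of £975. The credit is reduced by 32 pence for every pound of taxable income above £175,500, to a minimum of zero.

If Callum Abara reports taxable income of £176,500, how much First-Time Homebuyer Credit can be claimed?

£655

First-Time Homebuyer Credit: 32% of the £1,000 excess over £175,500 is £320; credit = £975 − £320 = £655.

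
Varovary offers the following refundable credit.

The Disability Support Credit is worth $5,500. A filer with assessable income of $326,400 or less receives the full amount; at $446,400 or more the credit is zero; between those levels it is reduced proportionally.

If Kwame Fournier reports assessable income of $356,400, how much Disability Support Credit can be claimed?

Disability Support Credit: $356,400 is $30,000 into a $120,000 phase-out range, leaving 90,000/120,000 of the credit: $5,500 × 90,000/120,000 = $4,125.

$4,125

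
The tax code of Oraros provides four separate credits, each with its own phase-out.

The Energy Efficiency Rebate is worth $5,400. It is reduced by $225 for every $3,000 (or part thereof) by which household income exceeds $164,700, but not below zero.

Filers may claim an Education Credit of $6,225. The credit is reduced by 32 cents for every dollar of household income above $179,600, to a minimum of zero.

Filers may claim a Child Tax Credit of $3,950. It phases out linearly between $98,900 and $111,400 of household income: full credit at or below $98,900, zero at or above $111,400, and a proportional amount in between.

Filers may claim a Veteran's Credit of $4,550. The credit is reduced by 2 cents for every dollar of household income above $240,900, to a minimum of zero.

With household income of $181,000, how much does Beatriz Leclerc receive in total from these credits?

Energy Efficiency Rebate: income exceeds $164,700 by $16,300, which is 6 full-or-partial $3,000 increments; reduction = 6 × $225 = $1,350, leaving $4,050.
Education Credit: 32% of the $1,400 excess over $179,600 is $448; credit = $6,225 − $448 = $5,777.
Child Tax Credit: $181,000 is at or above $111,400, so the credit is $0.
Veteran's Credit: $181,000 is at or below the $240,900 threshold, so the full $4,550 applies.
Total: $4,050 + $5,777 + $0 + $4,550 = $14,377.

$14,377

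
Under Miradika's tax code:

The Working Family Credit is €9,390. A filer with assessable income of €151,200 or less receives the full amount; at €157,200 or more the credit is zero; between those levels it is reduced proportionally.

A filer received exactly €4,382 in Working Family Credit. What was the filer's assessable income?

€4,382 is 4,382/9,390 of the full €9,390, so 5,008/9,390 of the €6,000 range has been used: income = €151,200 + €6,000 × 5,008/9,390 = €154,400.

€154,400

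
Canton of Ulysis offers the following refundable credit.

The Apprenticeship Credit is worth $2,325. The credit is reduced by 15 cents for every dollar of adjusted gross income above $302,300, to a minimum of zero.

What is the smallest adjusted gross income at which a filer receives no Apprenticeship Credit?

The credit falls by 15% of each dollar above $302,300, so it reaches zero when the excess is $2,325 / 15% = $15,500: income = $302,300 + $15,500 = $317,800.

$317,800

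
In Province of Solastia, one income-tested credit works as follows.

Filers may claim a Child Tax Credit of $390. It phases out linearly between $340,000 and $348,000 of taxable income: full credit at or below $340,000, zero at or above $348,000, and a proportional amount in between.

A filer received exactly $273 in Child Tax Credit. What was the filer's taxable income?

$342,400

$273 is 273/390 of the full $390, so 117/390 of the $8,000 range has been used: income = $340,000 + $8,000 × 117/390 = $342,400.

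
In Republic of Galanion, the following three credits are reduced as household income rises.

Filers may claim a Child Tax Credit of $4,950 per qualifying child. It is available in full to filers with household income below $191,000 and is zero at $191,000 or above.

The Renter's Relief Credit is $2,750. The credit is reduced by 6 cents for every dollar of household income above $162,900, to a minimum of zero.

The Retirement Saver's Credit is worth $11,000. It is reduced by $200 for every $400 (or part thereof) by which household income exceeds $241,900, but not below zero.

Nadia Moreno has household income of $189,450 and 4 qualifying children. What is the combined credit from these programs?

$31,957

Child Tax Credit: base = 4 × $4,950 = $19,800. $189,450 is below the $191,000 cutoff, so the full $19,800 applies.
Renter's Relief Credit: 6% of the $26,550 excess over $162,900 is $1,593; credit = $2,750 − $1,593 = $1,157.
Retirement Saver's Credit: $189,450 is at or below the $241,900 threshold, so the full $11,000 applies.
Total: $19,800 + $1,157 + $11,000 = $31,957.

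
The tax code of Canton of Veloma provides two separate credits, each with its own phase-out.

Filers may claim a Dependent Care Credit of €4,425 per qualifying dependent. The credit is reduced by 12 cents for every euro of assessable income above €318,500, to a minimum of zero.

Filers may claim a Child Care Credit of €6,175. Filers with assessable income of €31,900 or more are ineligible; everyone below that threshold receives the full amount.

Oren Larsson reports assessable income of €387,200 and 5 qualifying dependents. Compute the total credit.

€13,881

Dependent Care Credit: base = 5 × €4,425 = €22,125. 12% of the €68,700 excess over €318,500 is €8,244; credit = €22,125 − €8,244 = €13,881.
Child Care Credit: €387,200 meets or exceeds the €31,900 cutoff, so the credit is €0.
Total: €13,881 + €0 = €13,881.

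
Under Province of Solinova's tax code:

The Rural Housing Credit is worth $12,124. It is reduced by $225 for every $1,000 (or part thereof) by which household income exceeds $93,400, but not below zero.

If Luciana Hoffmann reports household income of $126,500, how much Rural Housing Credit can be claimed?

$4,474

Rural Housing Credit: income exceeds $93,400 by $33,100, which is 34 full-or-partial $1,000 increments; reduction = 34 × $225 = $7,650, leaving $4,474.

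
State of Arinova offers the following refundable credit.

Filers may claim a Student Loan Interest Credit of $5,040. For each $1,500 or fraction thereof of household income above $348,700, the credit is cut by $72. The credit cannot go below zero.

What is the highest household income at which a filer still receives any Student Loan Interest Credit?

$452,200

After 69 increments the reduction is 69 × $72 = $4,968, leaving $72; one more increment wipes it out. Increment 69 ends at excess 69 × $1,500 = $103,500, so the highest qualifying income is $348,700 + $103,500 = $452,200.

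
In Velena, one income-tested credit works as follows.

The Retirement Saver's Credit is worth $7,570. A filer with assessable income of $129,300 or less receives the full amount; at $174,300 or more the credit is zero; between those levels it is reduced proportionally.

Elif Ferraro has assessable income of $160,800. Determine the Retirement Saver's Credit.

$2,271

Retirement Saver's Credit: $160,800 is $31,500 into a $45,000 phase-out range, leaving 13,500/45,000 of the credit: $7,570 × 13,500/45,000 = $2,271.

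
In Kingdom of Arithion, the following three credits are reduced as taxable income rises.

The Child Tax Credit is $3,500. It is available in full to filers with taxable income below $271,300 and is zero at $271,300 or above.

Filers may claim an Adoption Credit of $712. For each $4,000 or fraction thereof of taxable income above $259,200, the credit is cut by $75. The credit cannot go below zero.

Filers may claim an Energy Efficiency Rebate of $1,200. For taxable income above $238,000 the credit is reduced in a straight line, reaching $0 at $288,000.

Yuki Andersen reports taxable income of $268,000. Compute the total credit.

$4,467

Child Tax Credit: $268,000 is below the $271,300 cutoff, so the full $3,500 applies.
Adoption Credit: income exceeds $259,200 by $8,800, which is 3 full-or-partial $4,000 increments; reduction = 3 × $75 = $225, leaving $487.
Energy Efficiency Rebate: $268,000 is $30,000 into a $50,000 phase-out range, leaving 20,000/50,000 of the credit: $1,200 × 20,000/50,000 = $480.
Total: $3,500 + $487 + $480 = $4,467.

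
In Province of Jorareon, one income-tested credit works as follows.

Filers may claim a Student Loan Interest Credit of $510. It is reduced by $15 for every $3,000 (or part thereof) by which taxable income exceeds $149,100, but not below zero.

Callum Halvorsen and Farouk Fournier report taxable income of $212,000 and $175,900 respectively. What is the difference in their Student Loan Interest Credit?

Callum ($212,000): Student Loan Interest Credit: income exceeds $149,100 by $62,900, which is 21 full-or-partial $3,000 increments; reduction = 21 × $15 = $315, leaving $195.
Farouk ($175,900): Student Loan Interest Credit: income exceeds $149,100 by $26,800, which is 9 full-or-partial $3,000 increments; reduction = 9 × $15 = $135, leaving $375.
Difference: |$195 − $375| = $180.

$180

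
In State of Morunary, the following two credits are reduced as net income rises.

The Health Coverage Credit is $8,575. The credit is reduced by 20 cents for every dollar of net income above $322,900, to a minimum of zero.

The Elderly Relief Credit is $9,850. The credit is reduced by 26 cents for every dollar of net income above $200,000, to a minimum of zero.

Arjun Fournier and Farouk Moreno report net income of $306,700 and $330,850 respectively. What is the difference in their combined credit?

Arjun ($306,700): Health Coverage Credit: $306,700 is at or below the $322,900 threshold, so the full $8,575 applies. Elderly Relief Credit: 26% of the $106,700 excess over $200,000 is $27,742 ≥ base, so the credit is $0. total $8,575 + $0 = $8,575
Farouk ($330,850): Health Coverage Credit: 20% of the $7,950 excess over $322,900 is $1,590; credit = $8,575 − $1,590 = $6,985. Elderly Relief Credit: 26% of the $130,850 excess over $200,000 is $34,021 ≥ base, so the credit is $0. total $6,985 + $0 = $6,985
Difference: |$8,575 − $6,985| = $1,590.

$1,590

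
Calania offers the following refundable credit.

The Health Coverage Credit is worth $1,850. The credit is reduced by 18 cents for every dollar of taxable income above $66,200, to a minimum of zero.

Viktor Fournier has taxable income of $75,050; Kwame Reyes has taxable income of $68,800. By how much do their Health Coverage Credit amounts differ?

Viktor ($75,050): Health Coverage Credit: 18% of the $8,850 excess over $66,200 is $1,593; credit = $1,850 − $1,593 = $257.
Kwame ($68,800): Health Coverage Credit: 18% of the $2,600 excess over $66,200 is $468; credit = $1,850 − $468 = $1,382.
Difference: |$257 − $1,382| = $1,125.

$1,125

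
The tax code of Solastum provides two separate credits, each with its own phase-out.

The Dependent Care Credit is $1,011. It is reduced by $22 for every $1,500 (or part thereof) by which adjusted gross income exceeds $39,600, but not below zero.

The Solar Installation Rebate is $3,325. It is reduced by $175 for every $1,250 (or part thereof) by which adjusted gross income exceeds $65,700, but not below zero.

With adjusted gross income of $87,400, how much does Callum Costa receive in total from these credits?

Dependent Care Credit: income exceeds $39,600 by $47,800, which is 32 full-or-partial $1,500 increments; reduction = 32 × $22 = $704, leaving $307.
Solar Installation Rebate: income exceeds $65,700 by $21,700, which is 18 full-or-partial $1,250 increments; reduction = 18 × $175 = $3,150, leaving $175.
Total: $307 + $175 = $482.

$482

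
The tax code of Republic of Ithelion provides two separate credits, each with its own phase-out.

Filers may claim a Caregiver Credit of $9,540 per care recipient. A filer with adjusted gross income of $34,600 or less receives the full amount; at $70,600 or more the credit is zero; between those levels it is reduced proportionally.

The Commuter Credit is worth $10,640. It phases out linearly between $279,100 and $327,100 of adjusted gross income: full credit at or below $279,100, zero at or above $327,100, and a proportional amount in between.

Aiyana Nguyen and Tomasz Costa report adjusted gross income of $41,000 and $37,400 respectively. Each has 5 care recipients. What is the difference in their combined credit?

Aiyana ($41,000): Caregiver Credit: base = 5 × $9,540 = $47,700. $41,000 is $6,400 into a $36,000 phase-out range, leaving 29,600/36,000 of the credit: $47,700 × 29,600/36,000 = $39,220. Commuter Credit: $41,000 is at or below the $279,100 threshold, so the full $10,640 applies. total $39,220 + $10,640 = $49,860
Tomasz ($37,400): Caregiver Credit: base = 5 × $9,540 = $47,700. $37,400 is $2,800 into a $36,000 phase-out range, leaving 33,200/36,000 of the credit: $47,700 × 33,200/36,000 = $43,990. Commuter Credit: $37,400 is at or below the $279,100 threshold, so the full $10,640 applies. total $43,990 + $10,640 = $54,630
Difference: |$49,860 − $54,630| = $4,770.

$4,770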